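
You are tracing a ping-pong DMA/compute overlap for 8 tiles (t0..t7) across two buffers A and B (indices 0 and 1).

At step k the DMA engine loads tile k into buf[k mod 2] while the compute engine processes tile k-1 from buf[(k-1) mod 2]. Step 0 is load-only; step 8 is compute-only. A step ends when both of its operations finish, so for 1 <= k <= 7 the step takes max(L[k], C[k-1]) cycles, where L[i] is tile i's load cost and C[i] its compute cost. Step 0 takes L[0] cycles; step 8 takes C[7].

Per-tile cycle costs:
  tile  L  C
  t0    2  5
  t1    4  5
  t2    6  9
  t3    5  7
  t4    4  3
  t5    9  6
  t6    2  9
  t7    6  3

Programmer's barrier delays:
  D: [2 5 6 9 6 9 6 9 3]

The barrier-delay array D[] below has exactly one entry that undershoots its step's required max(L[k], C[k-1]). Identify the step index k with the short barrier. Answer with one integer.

k=0 barrier L[0]=2→2c, D[0]=2 ok
k=1 barrier max(L[1]=4,C[0]=5)→5c, D[1]=5 ok
k=2 barrier max(L[2]=6,C[1]=5)→6c, D[2]=6 ok
k=3 barrier max(L[3]=5,C[2]=9)→9c, D[3]=9 ok
k=4 barrier max(L[4]=4,C[3]=7)→7c, D[4]=6 SHORT
k=5 barrier max(L[5]=9,C[4]=3)→9c, D[5]=9 ok
k=6 barrier max(L[6]=2,C[5]=6)→6c, D[6]=6 ok
k=7 barrier max(L[7]=6,C[6]=9)→9c, D[7]=9 ok
k=8 barrier C[7]=3→3c, D[8]=3 ok

hazard at step 4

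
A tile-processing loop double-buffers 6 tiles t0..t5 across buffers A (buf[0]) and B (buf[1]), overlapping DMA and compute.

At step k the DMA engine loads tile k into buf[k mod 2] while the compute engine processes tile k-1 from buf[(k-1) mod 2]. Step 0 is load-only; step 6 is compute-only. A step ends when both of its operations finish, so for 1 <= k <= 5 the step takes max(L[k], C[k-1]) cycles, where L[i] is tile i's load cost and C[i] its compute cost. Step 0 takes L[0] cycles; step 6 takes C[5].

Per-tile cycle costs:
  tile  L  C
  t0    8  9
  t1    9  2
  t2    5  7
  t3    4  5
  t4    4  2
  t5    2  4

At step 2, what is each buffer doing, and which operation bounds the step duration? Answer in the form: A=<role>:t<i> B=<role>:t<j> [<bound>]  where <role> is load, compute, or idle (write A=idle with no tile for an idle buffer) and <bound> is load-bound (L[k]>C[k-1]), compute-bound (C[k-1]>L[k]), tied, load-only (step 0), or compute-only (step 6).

[0] DMA t0→A (8c) ∥ CU idle ⇒ 8c, clock 8
[1] DMA t1→B (9c) ∥ CU A:t0 (9c) ⇒ 9c, clock 17
[2] DMA t2→A (5c) ∥ CU B:t1 (2c) ⇒ 5c, clock 22
[3] DMA t3→B (4c) ∥ CU A:t2 (7c) ⇒ 7c, clock 29
[4] DMA t4→A (4c) ∥ CU B:t3 (5c) ⇒ 5c, clock 34
[5] DMA t5→B (2c) ∥ CU A:t4 (2c) ⇒ 2c, clock 36
[6] DMA idle ∥ CU B:t5 (4c) ⇒ 4c, clock 40

step 2: A=load:t2 B=compute:t1 [load-bound]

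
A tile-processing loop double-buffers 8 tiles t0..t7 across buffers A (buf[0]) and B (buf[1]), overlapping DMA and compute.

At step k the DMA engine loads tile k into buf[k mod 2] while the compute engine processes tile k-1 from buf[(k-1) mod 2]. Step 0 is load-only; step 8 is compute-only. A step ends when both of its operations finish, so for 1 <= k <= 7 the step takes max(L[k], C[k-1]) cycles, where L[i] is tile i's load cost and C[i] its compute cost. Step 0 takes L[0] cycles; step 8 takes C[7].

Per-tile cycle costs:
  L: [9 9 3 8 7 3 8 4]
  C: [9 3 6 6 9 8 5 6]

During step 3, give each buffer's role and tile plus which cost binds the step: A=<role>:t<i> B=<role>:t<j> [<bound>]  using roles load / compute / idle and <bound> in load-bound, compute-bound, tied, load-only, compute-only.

step 3: A=compute:t2 B=load:t3 [load-bound]

step 0: L[0]=9 → dur=9, Σ=9 | A=load:t0 B=idle [load-only]
step 1: L[1]=9 C[0]=9 → dur=9, Σ=18 | A=compute:t0 B=load:t1 [tied]
step 2: L[2]=3 C[1]=3 → dur=3, Σ=21 | A=load:t2 B=compute:t1 [tied]
step 3: L[3]=8 C[2]=6 → dur=8, Σ=29 | A=compute:t2 B=load:t3 [load-bound]
step 4: L[4]=7 C[3]=6 → dur=7, Σ=36 | A=load:t4 B=compute:t3 [load-bound]
step 5: L[5]=3 C[4]=9 → dur=9, Σ=45 | A=compute:t4 B=load:t5 [compute-bound]
step 6: L[6]=8 C[5]=8 → dur=8, Σ=53 | A=load:t6 B=compute:t5 [tied]
step 7: L[7]=4 C[6]=5 → dur=5, Σ=58 | A=compute:t6 B=load:t7 [compute-bound]
step 8: C[7]=6 → dur=6, Σ=64 | A=idle B=compute:t7 [compute-only]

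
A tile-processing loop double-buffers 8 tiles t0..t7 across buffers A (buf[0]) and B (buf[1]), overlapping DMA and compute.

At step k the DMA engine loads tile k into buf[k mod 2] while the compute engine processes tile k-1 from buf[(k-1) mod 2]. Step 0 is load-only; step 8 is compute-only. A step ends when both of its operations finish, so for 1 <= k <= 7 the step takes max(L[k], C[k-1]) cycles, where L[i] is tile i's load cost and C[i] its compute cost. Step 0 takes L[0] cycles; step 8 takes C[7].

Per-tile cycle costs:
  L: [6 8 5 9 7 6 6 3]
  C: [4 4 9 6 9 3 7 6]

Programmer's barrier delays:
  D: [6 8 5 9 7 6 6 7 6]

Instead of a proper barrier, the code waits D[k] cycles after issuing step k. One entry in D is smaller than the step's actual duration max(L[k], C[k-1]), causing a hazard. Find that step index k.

hazard at step 5

step 0: need L[0]=6 = 6; D[0]=6 ok
step 1: need max(L[1]=8,C[0]=4) = 8; D[1]=8 ok
step 2: need max(L[2]=5,C[1]=4) = 5; D[2]=5 ok
step 3: need max(L[3]=9,C[2]=9) = 9; D[3]=9 ok
step 4: need max(L[4]=7,C[3]=6) = 7; D[4]=7 ok
step 5: need max(L[5]=6,C[4]=9) = 9; D[5]=6 SHORT
step 6: need max(L[6]=6,C[5]=3) = 6; D[6]=6 ok
step 7: need max(L[7]=3,C[6]=7) = 7; D[7]=7 ok
step 8: need C[7]=6 = 6; D[8]=6 ok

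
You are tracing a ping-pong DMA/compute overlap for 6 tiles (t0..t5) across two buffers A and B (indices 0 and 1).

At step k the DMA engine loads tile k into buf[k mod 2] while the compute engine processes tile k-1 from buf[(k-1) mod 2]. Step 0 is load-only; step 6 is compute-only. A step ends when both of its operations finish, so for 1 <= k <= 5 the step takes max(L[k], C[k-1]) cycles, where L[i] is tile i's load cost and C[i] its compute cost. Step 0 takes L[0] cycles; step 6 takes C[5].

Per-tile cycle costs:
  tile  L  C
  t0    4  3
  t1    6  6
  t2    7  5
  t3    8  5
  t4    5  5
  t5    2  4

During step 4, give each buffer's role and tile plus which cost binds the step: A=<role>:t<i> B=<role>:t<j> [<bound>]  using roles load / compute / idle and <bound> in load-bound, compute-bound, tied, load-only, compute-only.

step 0: L[0]=4 → dur=4, Σ=4 | A=load:t0 B=idle [load-only]
step 1: L[1]=6 C[0]=3 → dur=6, Σ=10 | A=compute:t0 B=load:t1 [load-bound]
step 2: L[2]=7 C[1]=6 → dur=7, Σ=17 | A=load:t2 B=compute:t1 [load-bound]
step 3: L[3]=8 C[2]=5 → dur=8, Σ=25 | A=compute:t2 B=load:t3 [load-bound]
step 4: L[4]=5 C[3]=5 → dur=5, Σ=30 | A=load:t4 B=compute:t3 [tied]
step 5: L[5]=2 C[4]=5 → dur=5, Σ=35 | A=compute:t4 B=load:t5 [compute-bound]
step 6: C[5]=4 → dur=4, Σ=39 | A=idle B=compute:t5 [compute-only]

step 4: A=load:t4 B=compute:t3 [tied]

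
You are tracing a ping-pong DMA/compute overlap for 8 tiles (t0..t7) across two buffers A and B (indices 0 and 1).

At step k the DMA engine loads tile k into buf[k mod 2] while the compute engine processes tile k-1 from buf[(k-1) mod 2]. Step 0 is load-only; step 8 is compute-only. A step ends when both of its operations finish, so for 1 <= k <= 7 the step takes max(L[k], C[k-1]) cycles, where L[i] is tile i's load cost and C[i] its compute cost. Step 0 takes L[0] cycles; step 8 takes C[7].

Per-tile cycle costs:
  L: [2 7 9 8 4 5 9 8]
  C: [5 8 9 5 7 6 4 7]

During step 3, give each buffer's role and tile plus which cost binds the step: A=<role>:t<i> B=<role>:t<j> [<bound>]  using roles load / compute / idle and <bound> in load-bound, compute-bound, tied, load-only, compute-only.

step 3: A=compute:t2 B=load:t3 [compute-bound]

[0] DMA t0→A (2c) ∥ CU idle ⇒ 2c, clock 2
[1] DMA t1→B (7c) ∥ CU A:t0 (5c) ⇒ 7c, clock 9
[2] DMA t2→A (9c) ∥ CU B:t1 (8c) ⇒ 9c, clock 18
[3] DMA t3→B (8c) ∥ CU A:t2 (9c) ⇒ 9c, clock 27
[4] DMA t4→A (4c) ∥ CU B:t3 (5c) ⇒ 5c, clock 32
[5] DMA t5→B (5c) ∥ CU A:t4 (7c) ⇒ 7c, clock 39
[6] DMA t6→A (9c) ∥ CU B:t5 (6c) ⇒ 9c, clock 48
[7] DMA t7→B (8c) ∥ CU A:t6 (4c) ⇒ 8c, clock 56
[8] DMA idle ∥ CU B:t7 (7c) ⇒ 7c, clock 63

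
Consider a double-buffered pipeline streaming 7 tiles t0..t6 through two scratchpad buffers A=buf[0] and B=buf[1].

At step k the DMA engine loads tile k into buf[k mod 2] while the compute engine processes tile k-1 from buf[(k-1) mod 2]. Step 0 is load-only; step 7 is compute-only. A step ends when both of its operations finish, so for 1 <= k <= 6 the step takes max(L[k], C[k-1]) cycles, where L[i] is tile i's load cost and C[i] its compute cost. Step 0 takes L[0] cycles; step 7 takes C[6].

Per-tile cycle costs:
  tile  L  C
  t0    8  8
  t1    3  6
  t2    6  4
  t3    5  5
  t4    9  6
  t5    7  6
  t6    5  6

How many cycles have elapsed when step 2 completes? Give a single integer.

k=0 load=t0/8c comp=- wait=8 total=8
k=1 load=t1/3c comp=t0/8c wait=8 total=16
k=2 load=t2/6c comp=t1/6c wait=6 total=22
k=3 load=t3/5c comp=t2/4c wait=5 total=27
k=4 load=t4/9c comp=t3/5c wait=9 total=36
k=5 load=t5/7c comp=t4/6c wait=7 total=43
k=6 load=t6/5c comp=t5/6c wait=6 total=49
k=7 load=- comp=t6/6c wait=6 total=55

end_cycle[2] = 22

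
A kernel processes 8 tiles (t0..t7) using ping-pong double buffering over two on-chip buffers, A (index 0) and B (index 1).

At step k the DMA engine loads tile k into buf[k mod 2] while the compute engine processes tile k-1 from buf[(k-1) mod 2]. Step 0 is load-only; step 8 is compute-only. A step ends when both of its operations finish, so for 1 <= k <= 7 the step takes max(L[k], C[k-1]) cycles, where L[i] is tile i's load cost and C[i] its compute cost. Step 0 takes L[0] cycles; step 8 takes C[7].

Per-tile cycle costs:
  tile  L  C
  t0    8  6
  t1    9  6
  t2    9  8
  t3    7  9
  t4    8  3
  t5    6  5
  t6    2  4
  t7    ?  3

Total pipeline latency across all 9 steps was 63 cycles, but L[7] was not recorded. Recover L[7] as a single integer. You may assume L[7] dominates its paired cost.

step 0 = dur = L[0]=8 = 8
step 1 = dur = max(L[1]=9, C[0]=6) = 9
step 2 = dur = max(L[2]=9, C[1]=6) = 9
step 3 = dur = max(L[3]=7, C[2]=8) = 8
step 4 = dur = max(L[4]=8, C[3]=9) = 9
step 5 = dur = max(L[5]=6, C[4]=3) = 6
step 6 = dur = max(L[6]=2, C[5]=5) = 5
step 7 = dur = max(L[7]=?, C[6]=4) = L[7]  (unknown; binding)
step 8 = dur = C[7]=3 = 3
sum of known step durations = 57
dur[7] = total - known = 63 - 57 = 6
L[7] is the binding max in step 7, so L[7] = dur[7] = 6

L[7] = 6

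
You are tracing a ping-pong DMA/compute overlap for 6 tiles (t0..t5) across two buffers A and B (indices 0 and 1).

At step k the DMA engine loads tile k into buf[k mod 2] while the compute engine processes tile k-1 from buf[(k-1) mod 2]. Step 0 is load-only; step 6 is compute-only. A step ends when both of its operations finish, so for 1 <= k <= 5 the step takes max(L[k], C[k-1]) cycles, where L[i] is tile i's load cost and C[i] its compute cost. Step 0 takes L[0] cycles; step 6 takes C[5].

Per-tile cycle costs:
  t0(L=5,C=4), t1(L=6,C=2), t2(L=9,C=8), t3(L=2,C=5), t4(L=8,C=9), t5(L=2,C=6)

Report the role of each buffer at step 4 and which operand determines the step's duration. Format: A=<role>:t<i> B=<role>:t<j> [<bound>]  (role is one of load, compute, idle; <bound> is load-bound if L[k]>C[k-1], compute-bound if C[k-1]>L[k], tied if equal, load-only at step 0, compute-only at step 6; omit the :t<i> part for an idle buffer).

  0. 5=5c; end=5; A:t0 B:-
  1. max(6,4)=6c; end=11; A:t0 B:t1
  2. max(9,2)=9c; end=20; A:t2 B:t1
  3. max(2,8)=8c; end=28; A:t2 B:t3
  4. max(8,5)=8c; end=36; A:t4 B:t3
  5. max(2,9)=9c; end=45; A:t4 B:t5
  6. 6=6c; end=51; A:t4 B:t5

step 4: A=load:t4 B=compute:t3 [load-bound]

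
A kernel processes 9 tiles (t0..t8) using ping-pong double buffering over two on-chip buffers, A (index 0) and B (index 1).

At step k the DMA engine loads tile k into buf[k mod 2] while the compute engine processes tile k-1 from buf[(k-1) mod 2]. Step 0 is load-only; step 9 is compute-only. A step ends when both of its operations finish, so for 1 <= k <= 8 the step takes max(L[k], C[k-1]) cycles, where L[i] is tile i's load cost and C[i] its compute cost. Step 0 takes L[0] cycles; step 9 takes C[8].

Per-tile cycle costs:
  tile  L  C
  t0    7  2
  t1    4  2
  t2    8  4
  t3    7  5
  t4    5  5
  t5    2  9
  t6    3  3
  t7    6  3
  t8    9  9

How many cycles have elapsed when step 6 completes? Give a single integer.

end_cycle[6] = 45

step 0: L[0]=7 → dur=7, Σ=7 | A=load:t0 B=idle [load-only]
step 1: L[1]=4 C[0]=2 → dur=4, Σ=11 | A=compute:t0 B=load:t1 [load-bound]
step 2: L[2]=8 C[1]=2 → dur=8, Σ=19 | A=load:t2 B=compute:t1 [load-bound]
step 3: L[3]=7 C[2]=4 → dur=7, Σ=26 | A=compute:t2 B=load:t3 [load-bound]
step 4: L[4]=5 C[3]=5 → dur=5, Σ=31 | A=load:t4 B=compute:t3 [tied]
step 5: L[5]=2 C[4]=5 → dur=5, Σ=36 | A=compute:t4 B=load:t5 [compute-bound]
step 6: L[6]=3 C[5]=9 → dur=9, Σ=45 | A=load:t6 B=compute:t5 [compute-bound]
step 7: L[7]=6 C[6]=3 → dur=6, Σ=51 | A=compute:t6 B=load:t7 [load-bound]
step 8: L[8]=9 C[7]=3 → dur=9, Σ=60 | A=load:t8 B=compute:t7 [load-bound]
step 9: C[8]=9 → dur=9, Σ=69 | A=compute:t8 B=idle [compute-only]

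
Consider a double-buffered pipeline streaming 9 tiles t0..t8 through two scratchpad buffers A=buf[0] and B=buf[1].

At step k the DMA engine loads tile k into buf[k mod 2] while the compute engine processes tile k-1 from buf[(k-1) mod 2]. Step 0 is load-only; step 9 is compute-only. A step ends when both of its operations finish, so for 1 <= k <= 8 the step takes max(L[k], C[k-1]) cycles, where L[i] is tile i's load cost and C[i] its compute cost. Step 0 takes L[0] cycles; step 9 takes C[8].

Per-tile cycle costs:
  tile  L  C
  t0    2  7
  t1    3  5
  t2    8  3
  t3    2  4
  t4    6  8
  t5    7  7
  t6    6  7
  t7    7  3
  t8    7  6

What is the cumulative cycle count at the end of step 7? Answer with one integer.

[0] DMA t0→A (2c) ∥ CU idle ⇒ 2c, clock 2
[1] DMA t1→B (3c) ∥ CU A:t0 (7c) ⇒ 7c, clock 9
[2] DMA t2→A (8c) ∥ CU B:t1 (5c) ⇒ 8c, clock 17
[3] DMA t3→B (2c) ∥ CU A:t2 (3c) ⇒ 3c, clock 20
[4] DMA t4→A (6c) ∥ CU B:t3 (4c) ⇒ 6c, clock 26
[5] DMA t5→B (7c) ∥ CU A:t4 (8c) ⇒ 8c, clock 34
[6] DMA t6→A (6c) ∥ CU B:t5 (7c) ⇒ 7c, clock 41
[7] DMA t7→B (7c) ∥ CU A:t6 (7c) ⇒ 7c, clock 48
[8] DMA t8→A (7c) ∥ CU B:t7 (3c) ⇒ 7c, clock 55
[9] DMA idle ∥ CU A:t8 (6c) ⇒ 6c, clock 61

end_cycle[7] = 48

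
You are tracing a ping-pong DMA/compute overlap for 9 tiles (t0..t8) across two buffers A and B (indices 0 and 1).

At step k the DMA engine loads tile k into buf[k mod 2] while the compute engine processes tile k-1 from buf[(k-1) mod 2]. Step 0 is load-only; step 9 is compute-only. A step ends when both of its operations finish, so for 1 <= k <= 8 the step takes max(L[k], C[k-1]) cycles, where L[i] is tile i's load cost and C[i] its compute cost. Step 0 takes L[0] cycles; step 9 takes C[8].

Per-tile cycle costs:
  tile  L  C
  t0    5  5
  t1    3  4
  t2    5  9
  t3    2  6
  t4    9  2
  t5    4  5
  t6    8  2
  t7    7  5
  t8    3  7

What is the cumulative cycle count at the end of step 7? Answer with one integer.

end_cycle[7] = 52

  0. 5=5c; end=5; A:t0 B:-
  1. max(3,5)=5c; end=10; A:t0 B:t1
  2. max(5,4)=5c; end=15; A:t2 B:t1
  3. max(2,9)=9c; end=24; A:t2 B:t3
  4. max(9,6)=9c; end=33; A:t4 B:t3
  5. max(4,2)=4c; end=37; A:t4 B:t5
  6. max(8,5)=8c; end=45; A:t6 B:t5
  7. max(7,2)=7c; end=52; A:t6 B:t7
  8. max(3,5)=5c; end=57; A:t8 B:t7
  9. 7=7c; end=64; A:t8 B:t7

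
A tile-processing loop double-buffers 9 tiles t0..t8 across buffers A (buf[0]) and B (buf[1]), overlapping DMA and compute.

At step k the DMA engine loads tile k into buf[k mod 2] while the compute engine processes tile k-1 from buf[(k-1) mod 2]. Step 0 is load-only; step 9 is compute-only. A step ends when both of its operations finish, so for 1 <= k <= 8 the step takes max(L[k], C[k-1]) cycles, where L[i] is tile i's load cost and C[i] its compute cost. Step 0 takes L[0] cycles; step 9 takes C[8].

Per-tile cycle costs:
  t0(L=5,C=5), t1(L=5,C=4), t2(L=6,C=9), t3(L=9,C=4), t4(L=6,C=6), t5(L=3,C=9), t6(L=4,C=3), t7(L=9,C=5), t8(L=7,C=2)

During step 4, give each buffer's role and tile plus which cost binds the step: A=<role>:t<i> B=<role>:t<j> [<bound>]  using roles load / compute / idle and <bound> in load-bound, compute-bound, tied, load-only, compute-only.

[0] DMA t0→A (5c) ∥ CU idle ⇒ 5c, clock 5
[1] DMA t1→B (5c) ∥ CU A:t0 (5c) ⇒ 5c, clock 10
[2] DMA t2→A (6c) ∥ CU B:t1 (4c) ⇒ 6c, clock 16
[3] DMA t3→B (9c) ∥ CU A:t2 (9c) ⇒ 9c, clock 25
[4] DMA t4→A (6c) ∥ CU B:t3 (4c) ⇒ 6c, clock 31
[5] DMA t5→B (3c) ∥ CU A:t4 (6c) ⇒ 6c, clock 37
[6] DMA t6→A (4c) ∥ CU B:t5 (9c) ⇒ 9c, clock 46
[7] DMA t7→B (9c) ∥ CU A:t6 (3c) ⇒ 9c, clock 55
[8] DMA t8→A (7c) ∥ CU B:t7 (5c) ⇒ 7c, clock 62
[9] DMA idle ∥ CU A:t8 (2c) ⇒ 2c, clock 64

step 4: A=load:t4 B=compute:t3 [load-bound]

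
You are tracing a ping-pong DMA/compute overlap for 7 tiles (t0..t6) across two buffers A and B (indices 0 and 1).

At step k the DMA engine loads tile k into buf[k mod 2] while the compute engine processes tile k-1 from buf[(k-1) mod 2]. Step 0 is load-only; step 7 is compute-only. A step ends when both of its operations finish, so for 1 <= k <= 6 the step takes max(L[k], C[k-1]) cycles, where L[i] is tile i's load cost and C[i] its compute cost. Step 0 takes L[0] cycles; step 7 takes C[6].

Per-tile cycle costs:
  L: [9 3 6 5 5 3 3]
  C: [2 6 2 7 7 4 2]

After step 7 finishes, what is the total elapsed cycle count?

k=0 load=t0/9c comp=- wait=9 total=9
k=1 load=t1/3c comp=t0/2c wait=3 total=12
k=2 load=t2/6c comp=t1/6c wait=6 total=18
k=3 load=t3/5c comp=t2/2c wait=5 total=23
k=4 load=t4/5c comp=t3/7c wait=7 total=30
k=5 load=t5/3c comp=t4/7c wait=7 total=37
k=6 load=t6/3c comp=t5/4c wait=4 total=41
k=7 load=- comp=t6/2c wait=2 total=43

end_cycle[7] = 43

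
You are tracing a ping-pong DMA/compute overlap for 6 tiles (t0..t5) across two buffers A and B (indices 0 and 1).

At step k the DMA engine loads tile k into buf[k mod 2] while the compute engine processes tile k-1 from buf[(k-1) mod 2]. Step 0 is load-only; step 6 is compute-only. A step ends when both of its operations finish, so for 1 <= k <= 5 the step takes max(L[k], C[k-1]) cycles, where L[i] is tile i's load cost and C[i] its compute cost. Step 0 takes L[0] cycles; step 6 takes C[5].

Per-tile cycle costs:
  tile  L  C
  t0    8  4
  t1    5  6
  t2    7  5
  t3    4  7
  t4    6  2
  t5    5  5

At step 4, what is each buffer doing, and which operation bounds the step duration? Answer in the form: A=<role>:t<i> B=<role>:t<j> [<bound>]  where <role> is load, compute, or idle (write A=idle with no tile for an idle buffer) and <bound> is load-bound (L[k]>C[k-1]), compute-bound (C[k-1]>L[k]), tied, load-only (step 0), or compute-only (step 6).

step 4: A=load:t4 B=compute:t3 [compute-bound]

step 0: L[0]=8 → dur=8, Σ=8 | A=load:t0 B=idle [load-only]
step 1: L[1]=5 C[0]=4 → dur=5, Σ=13 | A=compute:t0 B=load:t1 [load-bound]
step 2: L[2]=7 C[1]=6 → dur=7, Σ=20 | A=load:t2 B=compute:t1 [load-bound]
step 3: L[3]=4 C[2]=5 → dur=5, Σ=25 | A=compute:t2 B=load:t3 [compute-bound]
step 4: L[4]=6 C[3]=7 → dur=7, Σ=32 | A=load:t4 B=compute:t3 [compute-bound]
step 5: L[5]=5 C[4]=2 → dur=5, Σ=37 | A=compute:t4 B=load:t5 [load-bound]
step 6: C[5]=5 → dur=5, Σ=42 | A=idle B=compute:t5 [compute-only]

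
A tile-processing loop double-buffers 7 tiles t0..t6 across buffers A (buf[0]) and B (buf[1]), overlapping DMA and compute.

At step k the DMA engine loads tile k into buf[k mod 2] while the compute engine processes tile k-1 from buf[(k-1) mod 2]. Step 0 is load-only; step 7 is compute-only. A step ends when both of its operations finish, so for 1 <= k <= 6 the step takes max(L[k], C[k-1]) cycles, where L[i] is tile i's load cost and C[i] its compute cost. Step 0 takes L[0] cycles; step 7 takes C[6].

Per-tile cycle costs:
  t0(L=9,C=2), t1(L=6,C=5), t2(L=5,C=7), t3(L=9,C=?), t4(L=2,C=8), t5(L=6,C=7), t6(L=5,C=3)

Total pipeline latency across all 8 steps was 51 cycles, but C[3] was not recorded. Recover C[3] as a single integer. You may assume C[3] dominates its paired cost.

step 0 → dur = L[0]=9 = 9
step 1 → dur = max(L[1]=6, C[0]=2) = 6
step 2 → dur = max(L[2]=5, C[1]=5) = 5
step 3 → dur = max(L[3]=9, C[2]=7) = 9
step 4 → dur = max(L[4]=2, C[3]=?) = C[3]  (unknown; binding)
step 5 → dur = max(L[5]=6, C[4]=8) = 8
step 6 → dur = max(L[6]=5, C[5]=7) = 7
step 7 → dur = C[6]=3 = 3
sum of known step durations = 47
dur[4] = total - known = 51 - 47 = 4
C[3] is the binding max in step 4, so C[3] = dur[4] = 4

C[3] = 4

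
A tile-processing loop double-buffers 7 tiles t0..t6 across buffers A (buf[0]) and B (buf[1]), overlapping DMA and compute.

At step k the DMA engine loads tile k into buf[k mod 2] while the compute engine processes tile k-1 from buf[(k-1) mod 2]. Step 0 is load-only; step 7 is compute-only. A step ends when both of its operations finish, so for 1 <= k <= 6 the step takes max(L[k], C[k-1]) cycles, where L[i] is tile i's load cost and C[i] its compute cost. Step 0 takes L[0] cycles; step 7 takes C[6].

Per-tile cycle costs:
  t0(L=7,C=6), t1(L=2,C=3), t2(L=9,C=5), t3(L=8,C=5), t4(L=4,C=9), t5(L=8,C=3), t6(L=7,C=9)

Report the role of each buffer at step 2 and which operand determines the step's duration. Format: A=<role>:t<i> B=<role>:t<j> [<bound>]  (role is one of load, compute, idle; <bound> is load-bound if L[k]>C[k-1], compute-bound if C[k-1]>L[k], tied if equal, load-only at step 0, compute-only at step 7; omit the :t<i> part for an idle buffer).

k=0 load=t0/7c comp=- wait=7 total=7
k=1 load=t1/2c comp=t0/6c wait=6 total=13
k=2 load=t2/9c comp=t1/3c wait=9 total=22
k=3 load=t3/8c comp=t2/5c wait=8 total=30
k=4 load=t4/4c comp=t3/5c wait=5 total=35
k=5 load=t5/8c comp=t4/9c wait=9 total=44
k=6 load=t6/7c comp=t5/3c wait=7 total=51
k=7 load=- comp=t6/9c wait=9 total=60

step 2: A=load:t2 B=compute:t1 [load-bound]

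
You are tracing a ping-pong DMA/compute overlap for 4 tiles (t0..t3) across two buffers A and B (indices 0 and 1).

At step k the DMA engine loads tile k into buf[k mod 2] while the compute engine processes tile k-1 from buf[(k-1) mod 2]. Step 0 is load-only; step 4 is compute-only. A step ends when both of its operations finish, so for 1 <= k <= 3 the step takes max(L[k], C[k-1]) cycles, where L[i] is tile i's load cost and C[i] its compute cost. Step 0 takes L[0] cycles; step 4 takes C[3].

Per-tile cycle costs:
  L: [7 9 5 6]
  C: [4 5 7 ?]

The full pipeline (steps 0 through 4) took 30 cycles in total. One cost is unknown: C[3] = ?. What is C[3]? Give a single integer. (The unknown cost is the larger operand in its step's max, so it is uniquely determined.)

C[3] = 2

step 0: dur = L[0]=7 = 7
step 1: dur = max(L[1]=9, C[0]=4) = 9
step 2: dur = max(L[2]=5, C[1]=5) = 5
step 3: dur = max(L[3]=6, C[2]=7) = 7
step 4: dur = C[3]=? = C[3]  (unknown; binding)
sum of known step durations = 28
dur[4] = total - known = 30 - 28 = 2
C[3] is the binding max in step 4, so C[3] = dur[4] = 2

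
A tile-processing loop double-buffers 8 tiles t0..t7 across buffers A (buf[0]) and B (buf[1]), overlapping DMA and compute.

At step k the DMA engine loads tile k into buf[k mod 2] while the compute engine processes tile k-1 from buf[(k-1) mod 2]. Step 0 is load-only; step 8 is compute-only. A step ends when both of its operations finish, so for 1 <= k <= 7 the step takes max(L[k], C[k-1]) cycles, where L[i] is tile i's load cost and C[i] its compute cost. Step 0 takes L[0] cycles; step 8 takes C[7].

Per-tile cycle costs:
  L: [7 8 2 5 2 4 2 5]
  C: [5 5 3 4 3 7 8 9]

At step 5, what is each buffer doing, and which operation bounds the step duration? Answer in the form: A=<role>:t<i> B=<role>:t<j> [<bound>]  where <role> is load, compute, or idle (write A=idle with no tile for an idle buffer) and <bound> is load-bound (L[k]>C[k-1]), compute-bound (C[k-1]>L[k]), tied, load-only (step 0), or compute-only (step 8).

step 5: A=compute:t4 B=load:t5 [load-bound]

[0] DMA t0→A (7c) ∥ CU idle ⇒ 7c, clock 7
[1] DMA t1→B (8c) ∥ CU A:t0 (5c) ⇒ 8c, clock 15
[2] DMA t2→A (2c) ∥ CU B:t1 (5c) ⇒ 5c, clock 20
[3] DMA t3→B (5c) ∥ CU A:t2 (3c) ⇒ 5c, clock 25
[4] DMA t4→A (2c) ∥ CU B:t3 (4c) ⇒ 4c, clock 29
[5] DMA t5→B (4c) ∥ CU A:t4 (3c) ⇒ 4c, clock 33
[6] DMA t6→A (2c) ∥ CU B:t5 (7c) ⇒ 7c, clock 40
[7] DMA t7→B (5c) ∥ CU A:t6 (8c) ⇒ 8c, clock 48
[8] DMA idle ∥ CU B:t7 (9c) ⇒ 9c, clock 57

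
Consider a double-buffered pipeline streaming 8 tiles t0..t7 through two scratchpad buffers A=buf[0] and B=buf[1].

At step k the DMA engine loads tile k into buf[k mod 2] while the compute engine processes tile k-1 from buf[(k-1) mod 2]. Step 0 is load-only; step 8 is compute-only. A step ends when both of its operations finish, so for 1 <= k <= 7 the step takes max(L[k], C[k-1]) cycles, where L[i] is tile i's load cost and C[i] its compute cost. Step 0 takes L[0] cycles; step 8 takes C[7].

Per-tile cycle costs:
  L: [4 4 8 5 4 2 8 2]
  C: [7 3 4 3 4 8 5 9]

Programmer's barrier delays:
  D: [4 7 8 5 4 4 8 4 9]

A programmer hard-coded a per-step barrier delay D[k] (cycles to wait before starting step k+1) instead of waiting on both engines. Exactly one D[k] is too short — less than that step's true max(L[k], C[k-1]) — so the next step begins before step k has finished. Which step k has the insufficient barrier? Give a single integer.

[0] required=L[0]=4=4 vs D=4 ok
[1] required=max(L[1]=4,C[0]=7)=7 vs D=7 ok
[2] required=max(L[2]=8,C[1]=3)=8 vs D=8 ok
[3] required=max(L[3]=5,C[2]=4)=5 vs D=5 ok
[4] required=max(L[4]=4,C[3]=3)=4 vs D=4 ok
[5] required=max(L[5]=2,C[4]=4)=4 vs D=4 ok
[6] required=max(L[6]=8,C[5]=8)=8 vs D=8 ok
[7] required=max(L[7]=2,C[6]=5)=5 vs D=4 SHORT
[8] required=C[7]=9=9 vs D=9 ok

hazard at step 7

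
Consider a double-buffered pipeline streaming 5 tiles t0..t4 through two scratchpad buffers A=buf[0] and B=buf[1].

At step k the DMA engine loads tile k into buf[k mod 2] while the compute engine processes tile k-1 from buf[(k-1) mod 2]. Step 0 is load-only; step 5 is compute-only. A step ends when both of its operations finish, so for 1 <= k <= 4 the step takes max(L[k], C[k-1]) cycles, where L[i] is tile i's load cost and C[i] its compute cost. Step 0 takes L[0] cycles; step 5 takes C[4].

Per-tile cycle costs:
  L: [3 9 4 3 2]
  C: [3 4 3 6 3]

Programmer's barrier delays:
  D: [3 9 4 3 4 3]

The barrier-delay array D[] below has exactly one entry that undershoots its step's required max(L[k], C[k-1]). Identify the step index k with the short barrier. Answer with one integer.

[0] required=L[0]=3=3 vs D=3 ok
[1] required=max(L[1]=9,C[0]=3)=9 vs D=9 ok
[2] required=max(L[2]=4,C[1]=4)=4 vs D=4 ok
[3] required=max(L[3]=3,C[2]=3)=3 vs D=3 ok
[4] required=max(L[4]=2,C[3]=6)=6 vs D=4 SHORT
[5] required=C[4]=3=3 vs D=3 ok

hazard at step 4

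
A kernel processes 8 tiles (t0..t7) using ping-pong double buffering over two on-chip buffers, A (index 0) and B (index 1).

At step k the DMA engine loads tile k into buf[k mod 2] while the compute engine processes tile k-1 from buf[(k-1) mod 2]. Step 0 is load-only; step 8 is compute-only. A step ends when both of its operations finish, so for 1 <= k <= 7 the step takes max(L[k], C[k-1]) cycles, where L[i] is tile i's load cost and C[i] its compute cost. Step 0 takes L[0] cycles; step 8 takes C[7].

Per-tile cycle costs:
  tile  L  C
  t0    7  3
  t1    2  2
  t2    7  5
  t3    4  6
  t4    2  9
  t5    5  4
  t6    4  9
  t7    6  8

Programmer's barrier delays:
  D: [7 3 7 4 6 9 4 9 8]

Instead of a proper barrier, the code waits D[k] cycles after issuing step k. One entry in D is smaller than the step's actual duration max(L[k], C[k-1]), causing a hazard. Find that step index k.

hazard at step 3

k=0 barrier L[0]=7→7c, D[0]=7 ok
k=1 barrier max(L[1]=2,C[0]=3)→3c, D[1]=3 ok
k=2 barrier max(L[2]=7,C[1]=2)→7c, D[2]=7 ok
k=3 barrier max(L[3]=4,C[2]=5)→5c, D[3]=4 SHORT
k=4 barrier max(L[4]=2,C[3]=6)→6c, D[4]=6 ok
k=5 barrier max(L[5]=5,C[4]=9)→9c, D[5]=9 ok
k=6 barrier max(L[6]=4,C[5]=4)→4c, D[6]=4 ok
k=7 barrier max(L[7]=6,C[6]=9)→9c, D[7]=9 ok
k=8 barrier C[7]=8→8c, D[8]=8 ok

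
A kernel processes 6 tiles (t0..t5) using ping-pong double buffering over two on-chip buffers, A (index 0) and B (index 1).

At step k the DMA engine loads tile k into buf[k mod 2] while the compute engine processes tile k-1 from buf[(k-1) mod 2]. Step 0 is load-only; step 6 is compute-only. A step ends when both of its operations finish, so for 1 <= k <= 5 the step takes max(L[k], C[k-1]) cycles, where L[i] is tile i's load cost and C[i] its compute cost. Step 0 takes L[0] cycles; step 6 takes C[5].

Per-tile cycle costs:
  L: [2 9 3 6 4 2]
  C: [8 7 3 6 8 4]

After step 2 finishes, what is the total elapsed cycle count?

end_cycle[2] = 18

step 0: L[0]=2 → dur=2, Σ=2 | A=load:t0 B=idle [load-only]
step 1: L[1]=9 C[0]=8 → dur=9, Σ=11 | A=compute:t0 B=load:t1 [load-bound]
step 2: L[2]=3 C[1]=7 → dur=7, Σ=18 | A=load:t2 B=compute:t1 [compute-bound]
step 3: L[3]=6 C[2]=3 → dur=6, Σ=24 | A=compute:t2 B=load:t3 [load-bound]
step 4: L[4]=4 C[3]=6 → dur=6, Σ=30 | A=load:t4 B=compute:t3 [compute-bound]
step 5: L[5]=2 C[4]=8 → dur=8, Σ=38 | A=compute:t4 B=load:t5 [compute-bound]
step 6: C[5]=4 → dur=4, Σ=42 | A=idle B=compute:t5 [compute-only]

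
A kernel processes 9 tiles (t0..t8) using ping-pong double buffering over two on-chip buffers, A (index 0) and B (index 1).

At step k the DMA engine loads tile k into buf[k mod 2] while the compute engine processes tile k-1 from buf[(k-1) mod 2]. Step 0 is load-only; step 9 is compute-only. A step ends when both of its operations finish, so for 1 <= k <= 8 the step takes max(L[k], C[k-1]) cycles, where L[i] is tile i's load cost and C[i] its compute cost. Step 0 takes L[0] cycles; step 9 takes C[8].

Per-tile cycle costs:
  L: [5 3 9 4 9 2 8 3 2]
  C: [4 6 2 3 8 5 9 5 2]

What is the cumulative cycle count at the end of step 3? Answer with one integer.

step 0: L[0]=5 → dur=5, Σ=5 | A=load:t0 B=idle [load-only]
step 1: L[1]=3 C[0]=4 → dur=4, Σ=9 | A=compute:t0 B=load:t1 [compute-bound]
step 2: L[2]=9 C[1]=6 → dur=9, Σ=18 | A=load:t2 B=compute:t1 [load-bound]
step 3: L[3]=4 C[2]=2 → dur=4, Σ=22 | A=compute:t2 B=load:t3 [load-bound]
step 4: L[4]=9 C[3]=3 → dur=9, Σ=31 | A=load:t4 B=compute:t3 [load-bound]
step 5: L[5]=2 C[4]=8 → dur=8, Σ=39 | A=compute:t4 B=load:t5 [compute-bound]
step 6: L[6]=8 C[5]=5 → dur=8, Σ=47 | A=load:t6 B=compute:t5 [load-bound]
step 7: L[7]=3 C[6]=9 → dur=9, Σ=56 | A=compute:t6 B=load:t7 [compute-bound]
step 8: L[8]=2 C[7]=5 → dur=5, Σ=61 | A=load:t8 B=compute:t7 [compute-bound]
step 9: C[8]=2 → dur=2, Σ=63 | A=compute:t8 B=idle [compute-only]

end_cycle[3] = 22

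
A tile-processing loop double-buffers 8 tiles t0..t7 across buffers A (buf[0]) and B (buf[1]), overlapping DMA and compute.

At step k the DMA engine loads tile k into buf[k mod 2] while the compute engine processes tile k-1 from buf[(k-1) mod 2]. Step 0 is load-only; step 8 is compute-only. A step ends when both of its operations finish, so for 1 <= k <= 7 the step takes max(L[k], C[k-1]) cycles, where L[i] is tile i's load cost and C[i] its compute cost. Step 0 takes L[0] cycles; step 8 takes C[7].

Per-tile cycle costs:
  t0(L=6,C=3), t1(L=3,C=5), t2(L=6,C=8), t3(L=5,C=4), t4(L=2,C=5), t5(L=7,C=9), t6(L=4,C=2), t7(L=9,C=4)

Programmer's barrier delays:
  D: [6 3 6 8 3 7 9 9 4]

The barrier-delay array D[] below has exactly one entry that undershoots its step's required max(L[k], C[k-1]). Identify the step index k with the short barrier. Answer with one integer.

step 0: need L[0]=6 = 6; D[0]=6 ok
step 1: need max(L[1]=3,C[0]=3) = 3; D[1]=3 ok
step 2: need max(L[2]=6,C[1]=5) = 6; D[2]=6 ok
step 3: need max(L[3]=5,C[2]=8) = 8; D[3]=8 ok
step 4: need max(L[4]=2,C[3]=4) = 4; D[4]=3 SHORT
step 5: need max(L[5]=7,C[4]=5) = 7; D[5]=7 ok
step 6: need max(L[6]=4,C[5]=9) = 9; D[6]=9 ok
step 7: need max(L[7]=9,C[6]=2) = 9; D[7]=9 ok
step 8: need C[7]=4 = 4; D[8]=4 ok

hazard at step 4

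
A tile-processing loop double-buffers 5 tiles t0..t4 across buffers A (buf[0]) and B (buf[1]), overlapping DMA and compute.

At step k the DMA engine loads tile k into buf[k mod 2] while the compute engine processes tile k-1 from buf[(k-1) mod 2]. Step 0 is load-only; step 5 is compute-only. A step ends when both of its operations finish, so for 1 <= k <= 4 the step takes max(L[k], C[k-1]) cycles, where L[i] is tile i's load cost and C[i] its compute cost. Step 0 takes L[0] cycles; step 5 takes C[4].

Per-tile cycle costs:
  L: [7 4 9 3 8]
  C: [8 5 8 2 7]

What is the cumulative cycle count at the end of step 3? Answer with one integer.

end_cycle[3] = 32

step 0: L[0]=7 → dur=7, Σ=7 | A=load:t0 B=idle [load-only]
step 1: L[1]=4 C[0]=8 → dur=8, Σ=15 | A=compute:t0 B=load:t1 [compute-bound]
step 2: L[2]=9 C[1]=5 → dur=9, Σ=24 | A=load:t2 B=compute:t1 [load-bound]
step 3: L[3]=3 C[2]=8 → dur=8, Σ=32 | A=compute:t2 B=load:t3 [compute-bound]
step 4: L[4]=8 C[3]=2 → dur=8, Σ=40 | A=load:t4 B=compute:t3 [load-bound]
step 5: C[4]=7 → dur=7, Σ=47 | A=compute:t4 B=idle [compute-only]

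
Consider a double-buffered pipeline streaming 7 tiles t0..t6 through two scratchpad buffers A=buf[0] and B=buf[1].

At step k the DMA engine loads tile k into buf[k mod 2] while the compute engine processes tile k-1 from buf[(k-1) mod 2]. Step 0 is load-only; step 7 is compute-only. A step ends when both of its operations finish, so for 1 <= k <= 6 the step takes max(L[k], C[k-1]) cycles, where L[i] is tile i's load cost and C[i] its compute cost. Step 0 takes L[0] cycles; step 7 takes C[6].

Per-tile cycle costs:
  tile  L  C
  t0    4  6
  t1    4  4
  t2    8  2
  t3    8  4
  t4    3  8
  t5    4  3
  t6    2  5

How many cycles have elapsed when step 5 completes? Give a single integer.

end_cycle[5] = 38

[0] DMA t0→A (4c) ∥ CU idle ⇒ 4c, clock 4
[1] DMA t1→B (4c) ∥ CU A:t0 (6c) ⇒ 6c, clock 10
[2] DMA t2→A (8c) ∥ CU B:t1 (4c) ⇒ 8c, clock 18
[3] DMA t3→B (8c) ∥ CU A:t2 (2c) ⇒ 8c, clock 26
[4] DMA t4→A (3c) ∥ CU B:t3 (4c) ⇒ 4c, clock 30
[5] DMA t5→B (4c) ∥ CU A:t4 (8c) ⇒ 8c, clock 38
[6] DMA t6→A (2c) ∥ CU B:t5 (3c) ⇒ 3c, clock 41
[7] DMA idle ∥ CU A:t6 (5c) ⇒ 5c, clock 46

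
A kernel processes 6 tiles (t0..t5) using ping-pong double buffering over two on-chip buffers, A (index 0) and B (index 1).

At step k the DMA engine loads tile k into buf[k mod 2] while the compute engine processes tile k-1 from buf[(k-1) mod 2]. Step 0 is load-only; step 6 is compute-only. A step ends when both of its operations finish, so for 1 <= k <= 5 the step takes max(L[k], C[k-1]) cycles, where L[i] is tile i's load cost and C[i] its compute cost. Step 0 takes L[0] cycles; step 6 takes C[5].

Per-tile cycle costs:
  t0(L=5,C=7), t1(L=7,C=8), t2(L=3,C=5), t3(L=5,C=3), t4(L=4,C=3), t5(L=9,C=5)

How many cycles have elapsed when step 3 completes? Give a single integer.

end_cycle[3] = 25

  0. 5=5c; end=5; A:t0 B:-
  1. max(7,7)=7c; end=12; A:t0 B:t1
  2. max(3,8)=8c; end=20; A:t2 B:t1
  3. max(5,5)=5c; end=25; A:t2 B:t3
  4. max(4,3)=4c; end=29; A:t4 B:t3
  5. max(9,3)=9c; end=38; A:t4 B:t5
  6. 5=5c; end=43; A:t4 B:t5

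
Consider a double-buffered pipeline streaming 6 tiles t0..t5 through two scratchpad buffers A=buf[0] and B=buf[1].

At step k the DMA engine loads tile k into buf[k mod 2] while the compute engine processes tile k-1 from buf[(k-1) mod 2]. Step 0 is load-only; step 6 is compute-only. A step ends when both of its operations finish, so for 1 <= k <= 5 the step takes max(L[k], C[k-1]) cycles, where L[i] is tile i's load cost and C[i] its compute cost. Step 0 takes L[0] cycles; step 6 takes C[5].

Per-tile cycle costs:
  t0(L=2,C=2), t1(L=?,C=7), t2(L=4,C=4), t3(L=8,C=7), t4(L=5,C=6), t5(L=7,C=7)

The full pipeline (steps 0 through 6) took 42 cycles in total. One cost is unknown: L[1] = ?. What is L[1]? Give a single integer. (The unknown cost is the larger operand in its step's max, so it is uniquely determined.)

L[1] = 4

step 0: dur = L[0]=2 = 2
step 1: dur = max(L[1]=?, C[0]=2) = L[1]  (unknown; binding)
step 2: dur = max(L[2]=4, C[1]=7) = 7
step 3: dur = max(L[3]=8, C[2]=4) = 8
step 4: dur = max(L[4]=5, C[3]=7) = 7
step 5: dur = max(L[5]=7, C[4]=6) = 7
step 6: dur = C[5]=7 = 7
sum of known step durations = 38
dur[1] = total - known = 42 - 38 = 4
L[1] is the binding max in step 1, so L[1] = dur[1] = 4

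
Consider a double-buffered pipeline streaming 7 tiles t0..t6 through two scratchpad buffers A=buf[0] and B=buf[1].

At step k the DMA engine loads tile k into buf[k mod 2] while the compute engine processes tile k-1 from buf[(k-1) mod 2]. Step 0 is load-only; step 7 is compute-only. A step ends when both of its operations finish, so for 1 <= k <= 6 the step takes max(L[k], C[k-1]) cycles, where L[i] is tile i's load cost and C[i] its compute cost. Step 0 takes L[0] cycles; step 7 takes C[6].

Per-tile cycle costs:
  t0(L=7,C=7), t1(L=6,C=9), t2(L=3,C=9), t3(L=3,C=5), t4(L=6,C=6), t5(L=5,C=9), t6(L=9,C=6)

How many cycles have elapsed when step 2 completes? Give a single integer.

end_cycle[2] = 23

[0] DMA t0→A (7c) ∥ CU idle ⇒ 7c, clock 7
[1] DMA t1→B (6c) ∥ CU A:t0 (7c) ⇒ 7c, clock 14
[2] DMA t2→A (3c) ∥ CU B:t1 (9c) ⇒ 9c, clock 23
[3] DMA t3→B (3c) ∥ CU A:t2 (9c) ⇒ 9c, clock 32
[4] DMA t4→A (6c) ∥ CU B:t3 (5c) ⇒ 6c, clock 38
[5] DMA t5→B (5c) ∥ CU A:t4 (6c) ⇒ 6c, clock 44
[6] DMA t6→A (9c) ∥ CU B:t5 (9c) ⇒ 9c, clock 53
[7] DMA idle ∥ CU A:t6 (6c) ⇒ 6c, clock 59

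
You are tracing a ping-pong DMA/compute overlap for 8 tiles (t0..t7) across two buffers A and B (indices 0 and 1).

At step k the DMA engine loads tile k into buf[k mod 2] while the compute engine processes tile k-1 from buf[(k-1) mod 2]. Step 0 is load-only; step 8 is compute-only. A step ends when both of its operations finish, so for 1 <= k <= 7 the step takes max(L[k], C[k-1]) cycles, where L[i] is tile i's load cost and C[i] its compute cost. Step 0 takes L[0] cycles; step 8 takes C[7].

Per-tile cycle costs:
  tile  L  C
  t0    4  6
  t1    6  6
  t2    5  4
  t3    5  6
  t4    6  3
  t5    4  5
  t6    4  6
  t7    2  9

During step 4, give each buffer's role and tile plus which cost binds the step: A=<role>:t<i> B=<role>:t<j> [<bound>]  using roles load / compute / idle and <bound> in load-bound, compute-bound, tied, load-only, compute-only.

step 4: A=load:t4 B=compute:t3 [tied]

[0] DMA t0→A (4c) ∥ CU idle ⇒ 4c, clock 4
[1] DMA t1→B (6c) ∥ CU A:t0 (6c) ⇒ 6c, clock 10
[2] DMA t2→A (5c) ∥ CU B:t1 (6c) ⇒ 6c, clock 16
[3] DMA t3→B (5c) ∥ CU A:t2 (4c) ⇒ 5c, clock 21
[4] DMA t4→A (6c) ∥ CU B:t3 (6c) ⇒ 6c, clock 27
[5] DMA t5→B (4c) ∥ CU A:t4 (3c) ⇒ 4c, clock 31
[6] DMA t6→A (4c) ∥ CU B:t5 (5c) ⇒ 5c, clock 36
[7] DMA t7→B (2c) ∥ CU A:t6 (6c) ⇒ 6c, clock 42
[8] DMA idle ∥ CU B:t7 (9c) ⇒ 9c, clock 51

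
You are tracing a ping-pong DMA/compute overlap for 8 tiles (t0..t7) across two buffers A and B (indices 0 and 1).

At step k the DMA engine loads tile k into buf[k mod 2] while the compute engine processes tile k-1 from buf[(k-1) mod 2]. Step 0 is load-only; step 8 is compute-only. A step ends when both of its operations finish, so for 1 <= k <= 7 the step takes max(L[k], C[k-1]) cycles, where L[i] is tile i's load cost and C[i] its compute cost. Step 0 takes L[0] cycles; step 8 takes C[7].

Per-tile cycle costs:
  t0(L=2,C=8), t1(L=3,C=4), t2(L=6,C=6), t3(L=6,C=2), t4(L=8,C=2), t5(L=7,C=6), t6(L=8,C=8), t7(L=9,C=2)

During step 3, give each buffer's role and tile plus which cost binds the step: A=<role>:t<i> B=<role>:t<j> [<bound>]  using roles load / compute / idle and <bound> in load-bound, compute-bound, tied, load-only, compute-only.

step 3: A=compute:t2 B=load:t3 [tied]

k=0 load=t0/2c comp=- wait=2 total=2
k=1 load=t1/3c comp=t0/8c wait=8 total=10
k=2 load=t2/6c comp=t1/4c wait=6 total=16
k=3 load=t3/6c comp=t2/6c wait=6 total=22
k=4 load=t4/8c comp=t3/2c wait=8 total=30
k=5 load=t5/7c comp=t4/2c wait=7 total=37
k=6 load=t6/8c comp=t5/6c wait=8 total=45
k=7 load=t7/9c comp=t6/8c wait=9 total=54
k=8 load=- comp=t7/2c wait=2 total=56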